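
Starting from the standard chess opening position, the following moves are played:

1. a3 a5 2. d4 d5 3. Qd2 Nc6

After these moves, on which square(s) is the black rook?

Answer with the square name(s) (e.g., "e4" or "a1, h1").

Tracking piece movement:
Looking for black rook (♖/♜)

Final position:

  a b c d e f g h
  ─────────────────
8│♜ · ♝ ♛ ♚ ♝ ♞ ♜│8
7│· ♟ ♟ · ♟ ♟ ♟ ♟│7
6│· · ♞ · · · · ·│6
5│♟ · · ♟ · · · ·│5
4│· · · ♙ · · · ·│4
3│♙ · · · · · · ·│3
2│· ♙ ♙ ♕ ♙ ♙ ♙ ♙│2
1│♖ ♘ ♗ · ♔ ♗ ♘ ♖│1
  ─────────────────
  a b c d e f g h


a8, h8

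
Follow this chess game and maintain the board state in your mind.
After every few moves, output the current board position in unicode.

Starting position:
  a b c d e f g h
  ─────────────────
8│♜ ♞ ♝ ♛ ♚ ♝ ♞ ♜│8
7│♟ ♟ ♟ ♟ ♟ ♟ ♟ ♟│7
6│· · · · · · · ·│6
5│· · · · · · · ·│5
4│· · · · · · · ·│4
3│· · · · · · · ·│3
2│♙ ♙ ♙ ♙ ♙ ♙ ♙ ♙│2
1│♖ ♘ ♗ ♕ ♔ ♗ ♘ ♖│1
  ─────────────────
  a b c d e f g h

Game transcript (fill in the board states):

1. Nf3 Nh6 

  a b c d e f g h
  ─────────────────
8│♜ ♞ ♝ ♛ ♚ ♝ · ♜│8
7│♟ ♟ ♟ ♟ ♟ ♟ ♟ ♟│7
6│· · · · · · · ♞│6
5│· · · · · · · ·│5
4│· · · · · · · ·│4
3│· · · · · ♘ · ·│3
2│♙ ♙ ♙ ♙ ♙ ♙ ♙ ♙│2
1│♖ ♘ ♗ ♕ ♔ ♗ · ♖│1
  ─────────────────
  a b c d e f g h

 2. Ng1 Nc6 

  a b c d e f g h
  ─────────────────
8│♜ · ♝ ♛ ♚ ♝ · ♜│8
7│♟ ♟ ♟ ♟ ♟ ♟ ♟ ♟│7
6│· · ♞ · · · · ♞│6
5│· · · · · · · ·│5
4│· · · · · · · ·│4
3│· · · · · · · ·│3
2│♙ ♙ ♙ ♙ ♙ ♙ ♙ ♙│2
1│♖ ♘ ♗ ♕ ♔ ♗ ♘ ♖│1
  ─────────────────
  a b c d e f g h

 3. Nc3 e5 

  a b c d e f g h
  ─────────────────
8│♜ · ♝ ♛ ♚ ♝ · ♜│8
7│♟ ♟ ♟ ♟ · ♟ ♟ ♟│7
6│· · ♞ · · · · ♞│6
5│· · · · ♟ · · ·│5
4│· · · · · · · ·│4
3│· · ♘ · · · · ·│3
2│♙ ♙ ♙ ♙ ♙ ♙ ♙ ♙│2
1│♖ · ♗ ♕ ♔ ♗ ♘ ♖│1
  ─────────────────
  a b c d e f g h

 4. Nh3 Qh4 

  a b c d e f g h
  ─────────────────
8│♜ · ♝ · ♚ ♝ · ♜│8
7│♟ ♟ ♟ ♟ · ♟ ♟ ♟│7
6│· · ♞ · · · · ♞│6
5│· · · · ♟ · · ·│5
4│· · · · · · · ♛│4
3│· · ♘ · · · · ♘│3
2│♙ ♙ ♙ ♙ ♙ ♙ ♙ ♙│2
1│♖ · ♗ ♕ ♔ ♗ · ♖│1
  ─────────────────
  a b c d e f g h

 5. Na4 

  a b c d e f g h
  ─────────────────
8│♜ · ♝ · ♚ ♝ · ♜│8
7│♟ ♟ ♟ ♟ · ♟ ♟ ♟│7
6│· · ♞ · · · · ♞│6
5│· · · · ♟ · · ·│5
4│♘ · · · · · · ♛│4
3│· · · · · · · ♘│3
2│♙ ♙ ♙ ♙ ♙ ♙ ♙ ♙│2
1│♖ · ♗ ♕ ♔ ♗ · ♖│1
  ─────────────────
  a b c d e f g h


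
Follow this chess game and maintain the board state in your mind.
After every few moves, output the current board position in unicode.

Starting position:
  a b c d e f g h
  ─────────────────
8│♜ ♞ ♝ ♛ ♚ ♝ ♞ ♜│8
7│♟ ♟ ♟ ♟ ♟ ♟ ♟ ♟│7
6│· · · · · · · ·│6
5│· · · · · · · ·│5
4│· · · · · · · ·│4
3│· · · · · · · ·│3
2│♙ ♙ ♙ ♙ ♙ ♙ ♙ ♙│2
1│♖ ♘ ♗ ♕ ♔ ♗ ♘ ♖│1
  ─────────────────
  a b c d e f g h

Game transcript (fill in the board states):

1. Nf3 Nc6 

  a b c d e f g h
  ─────────────────
8│♜ · ♝ ♛ ♚ ♝ ♞ ♜│8
7│♟ ♟ ♟ ♟ ♟ ♟ ♟ ♟│7
6│· · ♞ · · · · ·│6
5│· · · · · · · ·│5
4│· · · · · · · ·│4
3│· · · · · ♘ · ·│3
2│♙ ♙ ♙ ♙ ♙ ♙ ♙ ♙│2
1│♖ ♘ ♗ ♕ ♔ ♗ · ♖│1
  ─────────────────
  a b c d e f g h

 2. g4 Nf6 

  a b c d e f g h
  ─────────────────
8│♜ · ♝ ♛ ♚ ♝ · ♜│8
7│♟ ♟ ♟ ♟ ♟ ♟ ♟ ♟│7
6│· · ♞ · · ♞ · ·│6
5│· · · · · · · ·│5
4│· · · · · · ♙ ·│4
3│· · · · · ♘ · ·│3
2│♙ ♙ ♙ ♙ ♙ ♙ · ♙│2
1│♖ ♘ ♗ ♕ ♔ ♗ · ♖│1
  ─────────────────
  a b c d e f g h

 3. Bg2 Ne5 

  a b c d e f g h
  ─────────────────
8│♜ · ♝ ♛ ♚ ♝ · ♜│8
7│♟ ♟ ♟ ♟ ♟ ♟ ♟ ♟│7
6│· · · · · ♞ · ·│6
5│· · · · ♞ · · ·│5
4│· · · · · · ♙ ·│4
3│· · · · · ♘ · ·│3
2│♙ ♙ ♙ ♙ ♙ ♙ ♗ ♙│2
1│♖ ♘ ♗ ♕ ♔ · · ♖│1
  ─────────────────
  a b c d e f g h



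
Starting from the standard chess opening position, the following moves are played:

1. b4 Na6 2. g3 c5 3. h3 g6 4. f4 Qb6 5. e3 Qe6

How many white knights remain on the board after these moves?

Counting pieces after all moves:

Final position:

  a b c d e f g h
  ─────────────────
8│♜ · ♝ · ♚ ♝ ♞ ♜│8
7│♟ ♟ · ♟ ♟ ♟ · ♟│7
6│♞ · · · ♛ · ♟ ·│6
5│· · ♟ · · · · ·│5
4│· ♙ · · · ♙ · ·│4
3│· · · · ♙ · ♙ ♙│3
2│♙ · ♙ ♙ · · · ·│2
1│♖ ♘ ♗ ♕ ♔ ♗ ♘ ♖│1
  ─────────────────
  a b c d e f g h


2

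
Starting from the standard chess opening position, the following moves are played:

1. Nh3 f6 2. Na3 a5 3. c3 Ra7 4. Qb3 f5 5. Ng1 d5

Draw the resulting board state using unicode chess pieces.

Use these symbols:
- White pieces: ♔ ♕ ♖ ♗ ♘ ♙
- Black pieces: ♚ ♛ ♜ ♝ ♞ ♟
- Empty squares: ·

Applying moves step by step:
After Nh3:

♜ ♞ ♝ ♛ ♚ ♝ ♞ ♜
♟ ♟ ♟ ♟ ♟ ♟ ♟ ♟
· · · · · · · ·
· · · · · · · ·
· · · · · · · ·
· · · · · · · ♘
♙ ♙ ♙ ♙ ♙ ♙ ♙ ♙
♖ ♘ ♗ ♕ ♔ ♗ · ♖


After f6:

♜ ♞ ♝ ♛ ♚ ♝ ♞ ♜
♟ ♟ ♟ ♟ ♟ · ♟ ♟
· · · · · ♟ · ·
· · · · · · · ·
· · · · · · · ·
· · · · · · · ♘
♙ ♙ ♙ ♙ ♙ ♙ ♙ ♙
♖ ♘ ♗ ♕ ♔ ♗ · ♖


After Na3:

♜ ♞ ♝ ♛ ♚ ♝ ♞ ♜
♟ ♟ ♟ ♟ ♟ · ♟ ♟
· · · · · ♟ · ·
· · · · · · · ·
· · · · · · · ·
♘ · · · · · · ♘
♙ ♙ ♙ ♙ ♙ ♙ ♙ ♙
♖ · ♗ ♕ ♔ ♗ · ♖


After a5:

♜ ♞ ♝ ♛ ♚ ♝ ♞ ♜
· ♟ ♟ ♟ ♟ · ♟ ♟
· · · · · ♟ · ·
♟ · · · · · · ·
· · · · · · · ·
♘ · · · · · · ♘
♙ ♙ ♙ ♙ ♙ ♙ ♙ ♙
♖ · ♗ ♕ ♔ ♗ · ♖


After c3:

♜ ♞ ♝ ♛ ♚ ♝ ♞ ♜
· ♟ ♟ ♟ ♟ · ♟ ♟
· · · · · ♟ · ·
♟ · · · · · · ·
· · · · · · · ·
♘ · ♙ · · · · ♘
♙ ♙ · ♙ ♙ ♙ ♙ ♙
♖ · ♗ ♕ ♔ ♗ · ♖


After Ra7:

· ♞ ♝ ♛ ♚ ♝ ♞ ♜
♜ ♟ ♟ ♟ ♟ · ♟ ♟
· · · · · ♟ · ·
♟ · · · · · · ·
· · · · · · · ·
♘ · ♙ · · · · ♘
♙ ♙ · ♙ ♙ ♙ ♙ ♙
♖ · ♗ ♕ ♔ ♗ · ♖


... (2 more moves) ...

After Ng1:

· ♞ ♝ ♛ ♚ ♝ ♞ ♜
♜ ♟ ♟ ♟ ♟ · ♟ ♟
· · · · · · · ·
♟ · · · · ♟ · ·
· · · · · · · ·
♘ ♕ ♙ · · · · ·
♙ ♙ · ♙ ♙ ♙ ♙ ♙
♖ · ♗ · ♔ ♗ ♘ ♖


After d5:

· ♞ ♝ ♛ ♚ ♝ ♞ ♜
♜ ♟ ♟ · ♟ · ♟ ♟
· · · · · · · ·
♟ · · ♟ · ♟ · ·
· · · · · · · ·
♘ ♕ ♙ · · · · ·
♙ ♙ · ♙ ♙ ♙ ♙ ♙
♖ · ♗ · ♔ ♗ ♘ ♖



  a b c d e f g h
  ─────────────────
8│· ♞ ♝ ♛ ♚ ♝ ♞ ♜│8
7│♜ ♟ ♟ · ♟ · ♟ ♟│7
6│· · · · · · · ·│6
5│♟ · · ♟ · ♟ · ·│5
4│· · · · · · · ·│4
3│♘ ♕ ♙ · · · · ·│3
2│♙ ♙ · ♙ ♙ ♙ ♙ ♙│2
1│♖ · ♗ · ♔ ♗ ♘ ♖│1
  ─────────────────
  a b c d e f g h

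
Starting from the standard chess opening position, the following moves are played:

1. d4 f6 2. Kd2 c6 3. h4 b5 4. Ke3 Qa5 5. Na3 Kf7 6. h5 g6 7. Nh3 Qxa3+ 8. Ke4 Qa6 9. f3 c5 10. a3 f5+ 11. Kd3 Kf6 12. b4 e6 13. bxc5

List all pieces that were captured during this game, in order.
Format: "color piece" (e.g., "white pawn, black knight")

Tracking captures:
  Qxa3+: captured white knight
  bxc5: captured black pawn

white knight, black pawn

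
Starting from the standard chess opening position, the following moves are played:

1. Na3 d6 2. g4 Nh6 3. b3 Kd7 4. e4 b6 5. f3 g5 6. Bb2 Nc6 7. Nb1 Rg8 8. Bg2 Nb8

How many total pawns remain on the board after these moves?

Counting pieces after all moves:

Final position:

  a b c d e f g h
  ─────────────────
8│♜ ♞ ♝ ♛ · ♝ ♜ ·│8
7│♟ · ♟ ♚ ♟ ♟ · ♟│7
6│· ♟ · ♟ · · · ♞│6
5│· · · · · · ♟ ·│5
4│· · · · ♙ · ♙ ·│4
3│· ♙ · · · ♙ · ·│3
2│♙ ♗ ♙ ♙ · · ♗ ♙│2
1│♖ ♘ · ♕ ♔ · ♘ ♖│1
  ─────────────────
  a b c d e f g h


16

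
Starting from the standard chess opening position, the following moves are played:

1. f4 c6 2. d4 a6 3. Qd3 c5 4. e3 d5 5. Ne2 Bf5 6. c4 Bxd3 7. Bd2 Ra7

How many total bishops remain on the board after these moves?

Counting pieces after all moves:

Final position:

  a b c d e f g h
  ─────────────────
8│· ♞ · ♛ ♚ ♝ ♞ ♜│8
7│♜ ♟ · · ♟ ♟ ♟ ♟│7
6│♟ · · · · · · ·│6
5│· · ♟ ♟ · · · ·│5
4│· · ♙ ♙ · ♙ · ·│4
3│· · · ♝ ♙ · · ·│3
2│♙ ♙ · ♗ ♘ · ♙ ♙│2
1│♖ ♘ · · ♔ ♗ · ♖│1
  ─────────────────
  a b c d e f g h


4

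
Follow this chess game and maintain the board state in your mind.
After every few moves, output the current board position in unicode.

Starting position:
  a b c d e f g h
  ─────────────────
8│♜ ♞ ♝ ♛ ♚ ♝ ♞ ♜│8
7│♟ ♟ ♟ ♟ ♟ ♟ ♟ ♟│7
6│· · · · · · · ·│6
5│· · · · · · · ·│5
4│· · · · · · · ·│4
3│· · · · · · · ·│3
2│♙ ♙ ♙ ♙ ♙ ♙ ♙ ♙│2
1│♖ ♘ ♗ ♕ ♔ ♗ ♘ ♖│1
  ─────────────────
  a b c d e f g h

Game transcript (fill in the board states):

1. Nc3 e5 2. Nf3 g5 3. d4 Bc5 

  a b c d e f g h
  ─────────────────
8│♜ ♞ ♝ ♛ ♚ · ♞ ♜│8
7│♟ ♟ ♟ ♟ · ♟ · ♟│7
6│· · · · · · · ·│6
5│· · ♝ · ♟ · ♟ ·│5
4│· · · ♙ · · · ·│4
3│· · ♘ · · ♘ · ·│3
2│♙ ♙ ♙ · ♙ ♙ ♙ ♙│2
1│♖ · ♗ ♕ ♔ ♗ · ♖│1
  ─────────────────
  a b c d e f g h

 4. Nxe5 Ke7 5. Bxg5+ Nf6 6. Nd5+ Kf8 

  a b c d e f g h
  ─────────────────
8│♜ ♞ ♝ ♛ · ♚ · ♜│8
7│♟ ♟ ♟ ♟ · ♟ · ♟│7
6│· · · · · ♞ · ·│6
5│· · ♝ ♘ ♘ · ♗ ·│5
4│· · · ♙ · · · ·│4
3│· · · · · · · ·│3
2│♙ ♙ ♙ · ♙ ♙ ♙ ♙│2
1│♖ · · ♕ ♔ ♗ · ♖│1
  ─────────────────
  a b c d e f g h

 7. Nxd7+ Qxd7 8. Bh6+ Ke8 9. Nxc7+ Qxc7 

  a b c d e f g h
  ─────────────────
8│♜ ♞ ♝ · ♚ · · ♜│8
7│♟ ♟ ♛ · · ♟ · ♟│7
6│· · · · · ♞ · ♗│6
5│· · ♝ · · · · ·│5
4│· · · ♙ · · · ·│4
3│· · · · · · · ·│3
2│♙ ♙ ♙ · ♙ ♙ ♙ ♙│2
1│♖ · · ♕ ♔ ♗ · ♖│1
  ─────────────────
  a b c d e f g h

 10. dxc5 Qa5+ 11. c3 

  a b c d e f g h
  ─────────────────
8│♜ ♞ ♝ · ♚ · · ♜│8
7│♟ ♟ · · · ♟ · ♟│7
6│· · · · · ♞ · ♗│6
5│♛ · ♙ · · · · ·│5
4│· · · · · · · ·│4
3│· · ♙ · · · · ·│3
2│♙ ♙ · · ♙ ♙ ♙ ♙│2
1│♖ · · ♕ ♔ ♗ · ♖│1
  ─────────────────
  a b c d e f g h


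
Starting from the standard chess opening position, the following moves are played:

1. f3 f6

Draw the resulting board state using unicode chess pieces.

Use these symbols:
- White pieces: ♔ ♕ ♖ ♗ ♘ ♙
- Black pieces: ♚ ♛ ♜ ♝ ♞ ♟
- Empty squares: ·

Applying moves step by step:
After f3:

♜ ♞ ♝ ♛ ♚ ♝ ♞ ♜
♟ ♟ ♟ ♟ ♟ ♟ ♟ ♟
· · · · · · · ·
· · · · · · · ·
· · · · · · · ·
· · · · · ♙ · ·
♙ ♙ ♙ ♙ ♙ · ♙ ♙
♖ ♘ ♗ ♕ ♔ ♗ ♘ ♖


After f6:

♜ ♞ ♝ ♛ ♚ ♝ ♞ ♜
♟ ♟ ♟ ♟ ♟ · ♟ ♟
· · · · · ♟ · ·
· · · · · · · ·
· · · · · · · ·
· · · · · ♙ · ·
♙ ♙ ♙ ♙ ♙ · ♙ ♙
♖ ♘ ♗ ♕ ♔ ♗ ♘ ♖



  a b c d e f g h
  ─────────────────
8│♜ ♞ ♝ ♛ ♚ ♝ ♞ ♜│8
7│♟ ♟ ♟ ♟ ♟ · ♟ ♟│7
6│· · · · · ♟ · ·│6
5│· · · · · · · ·│5
4│· · · · · · · ·│4
3│· · · · · ♙ · ·│3
2│♙ ♙ ♙ ♙ ♙ · ♙ ♙│2
1│♖ ♘ ♗ ♕ ♔ ♗ ♘ ♖│1
  ─────────────────
  a b c d e f g h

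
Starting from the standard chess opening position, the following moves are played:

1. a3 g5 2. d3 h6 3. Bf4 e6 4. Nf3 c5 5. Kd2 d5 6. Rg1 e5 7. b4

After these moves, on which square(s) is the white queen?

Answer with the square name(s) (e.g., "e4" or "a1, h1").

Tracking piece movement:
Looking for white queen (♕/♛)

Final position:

  a b c d e f g h
  ─────────────────
8│♜ ♞ ♝ ♛ ♚ ♝ ♞ ♜│8
7│♟ ♟ · · · ♟ · ·│7
6│· · · · · · · ♟│6
5│· · ♟ ♟ ♟ · ♟ ·│5
4│· ♙ · · · ♗ · ·│4
3│♙ · · ♙ · ♘ · ·│3
2│· · ♙ ♔ ♙ ♙ ♙ ♙│2
1│♖ ♘ · ♕ · ♗ ♖ ·│1
  ─────────────────
  a b c d e f g h


d1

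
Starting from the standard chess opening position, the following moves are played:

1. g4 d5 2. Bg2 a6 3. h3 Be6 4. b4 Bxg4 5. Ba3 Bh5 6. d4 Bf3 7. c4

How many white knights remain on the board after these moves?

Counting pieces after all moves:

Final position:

  a b c d e f g h
  ─────────────────
8│♜ ♞ · ♛ ♚ ♝ ♞ ♜│8
7│· ♟ ♟ · ♟ ♟ ♟ ♟│7
6│♟ · · · · · · ·│6
5│· · · ♟ · · · ·│5
4│· ♙ ♙ ♙ · · · ·│4
3│♗ · · · · ♝ · ♙│3
2│♙ · · · ♙ ♙ ♗ ·│2
1│♖ ♘ · ♕ ♔ · ♘ ♖│1
  ─────────────────
  a b c d e f g h


2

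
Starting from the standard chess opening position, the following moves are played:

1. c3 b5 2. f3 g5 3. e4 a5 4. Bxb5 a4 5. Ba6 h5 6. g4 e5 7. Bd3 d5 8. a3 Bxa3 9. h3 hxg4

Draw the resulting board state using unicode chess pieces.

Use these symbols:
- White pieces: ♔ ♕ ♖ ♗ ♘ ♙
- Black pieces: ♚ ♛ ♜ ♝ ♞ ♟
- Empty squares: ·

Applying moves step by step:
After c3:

♜ ♞ ♝ ♛ ♚ ♝ ♞ ♜
♟ ♟ ♟ ♟ ♟ ♟ ♟ ♟
· · · · · · · ·
· · · · · · · ·
· · · · · · · ·
· · ♙ · · · · ·
♙ ♙ · ♙ ♙ ♙ ♙ ♙
♖ ♘ ♗ ♕ ♔ ♗ ♘ ♖


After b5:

♜ ♞ ♝ ♛ ♚ ♝ ♞ ♜
♟ · ♟ ♟ ♟ ♟ ♟ ♟
· · · · · · · ·
· ♟ · · · · · ·
· · · · · · · ·
· · ♙ · · · · ·
♙ ♙ · ♙ ♙ ♙ ♙ ♙
♖ ♘ ♗ ♕ ♔ ♗ ♘ ♖


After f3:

♜ ♞ ♝ ♛ ♚ ♝ ♞ ♜
♟ · ♟ ♟ ♟ ♟ ♟ ♟
· · · · · · · ·
· ♟ · · · · · ·
· · · · · · · ·
· · ♙ · · ♙ · ·
♙ ♙ · ♙ ♙ · ♙ ♙
♖ ♘ ♗ ♕ ♔ ♗ ♘ ♖


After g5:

♜ ♞ ♝ ♛ ♚ ♝ ♞ ♜
♟ · ♟ ♟ ♟ ♟ · ♟
· · · · · · · ·
· ♟ · · · · ♟ ·
· · · · · · · ·
· · ♙ · · ♙ · ·
♙ ♙ · ♙ ♙ · ♙ ♙
♖ ♘ ♗ ♕ ♔ ♗ ♘ ♖


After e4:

♜ ♞ ♝ ♛ ♚ ♝ ♞ ♜
♟ · ♟ ♟ ♟ ♟ · ♟
· · · · · · · ·
· ♟ · · · · ♟ ·
· · · · ♙ · · ·
· · ♙ · · ♙ · ·
♙ ♙ · ♙ · · ♙ ♙
♖ ♘ ♗ ♕ ♔ ♗ ♘ ♖


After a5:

♜ ♞ ♝ ♛ ♚ ♝ ♞ ♜
· · ♟ ♟ ♟ ♟ · ♟
· · · · · · · ·
♟ ♟ · · · · ♟ ·
· · · · ♙ · · ·
· · ♙ · · ♙ · ·
♙ ♙ · ♙ · · ♙ ♙
♖ ♘ ♗ ♕ ♔ ♗ ♘ ♖


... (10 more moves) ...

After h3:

♜ ♞ ♝ ♛ ♚ · ♞ ♜
· · ♟ · · ♟ · ·
· · · · · · · ·
· · · ♟ ♟ · ♟ ♟
♟ · · · ♙ · ♙ ·
♝ · ♙ ♗ · ♙ · ♙
· ♙ · ♙ · · · ·
♖ ♘ ♗ ♕ ♔ · ♘ ♖


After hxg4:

♜ ♞ ♝ ♛ ♚ · ♞ ♜
· · ♟ · · ♟ · ·
· · · · · · · ·
· · · ♟ ♟ · ♟ ·
♟ · · · ♙ · ♟ ·
♝ · ♙ ♗ · ♙ · ♙
· ♙ · ♙ · · · ·
♖ ♘ ♗ ♕ ♔ · ♘ ♖



  a b c d e f g h
  ─────────────────
8│♜ ♞ ♝ ♛ ♚ · ♞ ♜│8
7│· · ♟ · · ♟ · ·│7
6│· · · · · · · ·│6
5│· · · ♟ ♟ · ♟ ·│5
4│♟ · · · ♙ · ♟ ·│4
3│♝ · ♙ ♗ · ♙ · ♙│3
2│· ♙ · ♙ · · · ·│2
1│♖ ♘ ♗ ♕ ♔ · ♘ ♖│1
  ─────────────────
  a b c d e f g h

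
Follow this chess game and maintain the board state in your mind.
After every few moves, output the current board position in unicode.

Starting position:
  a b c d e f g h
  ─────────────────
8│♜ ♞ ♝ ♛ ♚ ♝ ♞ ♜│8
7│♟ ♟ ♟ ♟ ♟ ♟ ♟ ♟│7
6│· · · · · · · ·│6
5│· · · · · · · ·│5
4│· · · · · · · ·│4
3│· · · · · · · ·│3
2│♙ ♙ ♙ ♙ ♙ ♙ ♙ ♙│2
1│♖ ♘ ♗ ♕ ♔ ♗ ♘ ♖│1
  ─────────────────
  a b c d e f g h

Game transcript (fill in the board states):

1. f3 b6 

  a b c d e f g h
  ─────────────────
8│♜ ♞ ♝ ♛ ♚ ♝ ♞ ♜│8
7│♟ · ♟ ♟ ♟ ♟ ♟ ♟│7
6│· ♟ · · · · · ·│6
5│· · · · · · · ·│5
4│· · · · · · · ·│4
3│· · · · · ♙ · ·│3
2│♙ ♙ ♙ ♙ ♙ · ♙ ♙│2
1│♖ ♘ ♗ ♕ ♔ ♗ ♘ ♖│1
  ─────────────────
  a b c d e f g h

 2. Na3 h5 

  a b c d e f g h
  ─────────────────
8│♜ ♞ ♝ ♛ ♚ ♝ ♞ ♜│8
7│♟ · ♟ ♟ ♟ ♟ ♟ ·│7
6│· ♟ · · · · · ·│6
5│· · · · · · · ♟│5
4│· · · · · · · ·│4
3│♘ · · · · ♙ · ·│3
2│♙ ♙ ♙ ♙ ♙ · ♙ ♙│2
1│♖ · ♗ ♕ ♔ ♗ ♘ ♖│1
  ─────────────────
  a b c d e f g h

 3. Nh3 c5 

  a b c d e f g h
  ─────────────────
8│♜ ♞ ♝ ♛ ♚ ♝ ♞ ♜│8
7│♟ · · ♟ ♟ ♟ ♟ ·│7
6│· ♟ · · · · · ·│6
5│· · ♟ · · · · ♟│5
4│· · · · · · · ·│4
3│♘ · · · · ♙ · ♘│3
2│♙ ♙ ♙ ♙ ♙ · ♙ ♙│2
1│♖ · ♗ ♕ ♔ ♗ · ♖│1
  ─────────────────
  a b c d e f g h



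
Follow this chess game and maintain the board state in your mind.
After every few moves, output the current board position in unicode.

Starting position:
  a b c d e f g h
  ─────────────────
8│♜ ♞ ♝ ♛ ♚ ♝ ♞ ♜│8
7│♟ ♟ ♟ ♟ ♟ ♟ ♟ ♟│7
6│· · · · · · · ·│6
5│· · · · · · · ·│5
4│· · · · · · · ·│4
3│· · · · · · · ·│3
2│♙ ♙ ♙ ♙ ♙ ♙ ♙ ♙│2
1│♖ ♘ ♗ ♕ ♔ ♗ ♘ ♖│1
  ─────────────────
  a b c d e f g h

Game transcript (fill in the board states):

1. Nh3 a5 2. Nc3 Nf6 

  a b c d e f g h
  ─────────────────
8│♜ ♞ ♝ ♛ ♚ ♝ · ♜│8
7│· ♟ ♟ ♟ ♟ ♟ ♟ ♟│7
6│· · · · · ♞ · ·│6
5│♟ · · · · · · ·│5
4│· · · · · · · ·│4
3│· · ♘ · · · · ♘│3
2│♙ ♙ ♙ ♙ ♙ ♙ ♙ ♙│2
1│♖ · ♗ ♕ ♔ ♗ · ♖│1
  ─────────────────
  a b c d e f g h

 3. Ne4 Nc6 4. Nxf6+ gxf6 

  a b c d e f g h
  ─────────────────
8│♜ · ♝ ♛ ♚ ♝ · ♜│8
7│· ♟ ♟ ♟ ♟ ♟ · ♟│7
6│· · ♞ · · ♟ · ·│6
5│♟ · · · · · · ·│5
4│· · · · · · · ·│4
3│· · · · · · · ♘│3
2│♙ ♙ ♙ ♙ ♙ ♙ ♙ ♙│2
1│♖ · ♗ ♕ ♔ ♗ · ♖│1
  ─────────────────
  a b c d e f g h

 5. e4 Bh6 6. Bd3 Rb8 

  a b c d e f g h
  ─────────────────
8│· ♜ ♝ ♛ ♚ · · ♜│8
7│· ♟ ♟ ♟ ♟ ♟ · ♟│7
6│· · ♞ · · ♟ · ♝│6
5│♟ · · · · · · ·│5
4│· · · · ♙ · · ·│4
3│· · · ♗ · · · ♘│3
2│♙ ♙ ♙ ♙ · ♙ ♙ ♙│2
1│♖ · ♗ ♕ ♔ · · ♖│1
  ─────────────────
  a b c d e f g h



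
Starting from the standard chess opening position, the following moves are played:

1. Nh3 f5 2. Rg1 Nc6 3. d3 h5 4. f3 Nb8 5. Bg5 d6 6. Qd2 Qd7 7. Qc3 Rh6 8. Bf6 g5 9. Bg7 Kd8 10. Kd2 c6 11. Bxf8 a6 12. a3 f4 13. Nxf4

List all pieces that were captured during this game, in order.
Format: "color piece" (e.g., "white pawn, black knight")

Tracking captures:
  Bxf8: captured black bishop
  Nxf4: captured black pawn

black bishop, black pawn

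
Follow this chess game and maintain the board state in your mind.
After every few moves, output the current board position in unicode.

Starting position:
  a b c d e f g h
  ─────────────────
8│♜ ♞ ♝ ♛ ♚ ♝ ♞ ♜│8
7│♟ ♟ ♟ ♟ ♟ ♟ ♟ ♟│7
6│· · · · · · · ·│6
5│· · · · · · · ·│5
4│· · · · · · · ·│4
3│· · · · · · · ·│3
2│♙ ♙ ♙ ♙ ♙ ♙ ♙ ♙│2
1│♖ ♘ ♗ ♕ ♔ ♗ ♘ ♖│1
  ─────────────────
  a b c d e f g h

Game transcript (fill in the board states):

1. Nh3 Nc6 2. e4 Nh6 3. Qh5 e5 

  a b c d e f g h
  ─────────────────
8│♜ · ♝ ♛ ♚ ♝ · ♜│8
7│♟ ♟ ♟ ♟ · ♟ ♟ ♟│7
6│· · ♞ · · · · ♞│6
5│· · · · ♟ · · ♕│5
4│· · · · ♙ · · ·│4
3│· · · · · · · ♘│3
2│♙ ♙ ♙ ♙ · ♙ ♙ ♙│2
1│♖ ♘ ♗ · ♔ ♗ · ♖│1
  ─────────────────
  a b c d e f g h

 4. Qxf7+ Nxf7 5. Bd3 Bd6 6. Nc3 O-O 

  a b c d e f g h
  ─────────────────
8│♜ · ♝ ♛ · ♜ ♚ ·│8
7│♟ ♟ ♟ ♟ · ♞ ♟ ♟│7
6│· · ♞ ♝ · · · ·│6
5│· · · · ♟ · · ·│5
4│· · · · ♙ · · ·│4
3│· · ♘ ♗ · · · ♘│3
2│♙ ♙ ♙ ♙ · ♙ ♙ ♙│2
1│♖ · ♗ · ♔ · · ♖│1
  ─────────────────
  a b c d e f g h

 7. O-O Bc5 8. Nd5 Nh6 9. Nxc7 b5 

  a b c d e f g h
  ─────────────────
8│♜ · ♝ ♛ · ♜ ♚ ·│8
7│♟ · ♘ ♟ · · ♟ ♟│7
6│· · ♞ · · · · ♞│6
5│· ♟ ♝ · ♟ · · ·│5
4│· · · · ♙ · · ·│4
3│· · · ♗ · · · ♘│3
2│♙ ♙ ♙ ♙ · ♙ ♙ ♙│2
1│♖ · ♗ · · ♖ ♔ ·│1
  ─────────────────
  a b c d e f g h

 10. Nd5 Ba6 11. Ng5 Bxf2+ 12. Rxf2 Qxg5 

  a b c d e f g h
  ─────────────────
8│♜ · · · · ♜ ♚ ·│8
7│♟ · · ♟ · · ♟ ♟│7
6│♝ · ♞ · · · · ♞│6
5│· ♟ · ♘ ♟ · ♛ ·│5
4│· · · · ♙ · · ·│4
3│· · · ♗ · · · ·│3
2│♙ ♙ ♙ ♙ · ♖ ♙ ♙│2
1│♖ · ♗ · · · ♔ ·│1
  ─────────────────
  a b c d e f g h



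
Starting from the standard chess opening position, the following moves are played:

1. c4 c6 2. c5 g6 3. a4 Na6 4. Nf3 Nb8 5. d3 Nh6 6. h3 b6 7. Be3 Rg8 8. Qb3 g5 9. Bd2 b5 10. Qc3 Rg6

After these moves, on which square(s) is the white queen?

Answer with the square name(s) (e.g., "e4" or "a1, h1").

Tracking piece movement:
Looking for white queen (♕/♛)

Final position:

  a b c d e f g h
  ─────────────────
8│♜ ♞ ♝ ♛ ♚ ♝ · ·│8
7│♟ · · ♟ ♟ ♟ · ♟│7
6│· · ♟ · · · ♜ ♞│6
5│· ♟ ♙ · · · ♟ ·│5
4│♙ · · · · · · ·│4
3│· · ♕ ♙ · ♘ · ♙│3
2│· ♙ · ♗ ♙ ♙ ♙ ·│2
1│♖ ♘ · · ♔ ♗ · ♖│1
  ─────────────────
  a b c d e f g h


c3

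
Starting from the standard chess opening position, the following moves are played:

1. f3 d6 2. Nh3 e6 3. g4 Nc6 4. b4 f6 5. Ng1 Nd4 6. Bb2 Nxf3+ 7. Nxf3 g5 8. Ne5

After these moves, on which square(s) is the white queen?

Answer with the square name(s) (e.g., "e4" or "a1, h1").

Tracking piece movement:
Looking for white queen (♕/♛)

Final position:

  a b c d e f g h
  ─────────────────
8│♜ · ♝ ♛ ♚ ♝ ♞ ♜│8
7│♟ ♟ ♟ · · · · ♟│7
6│· · · ♟ ♟ ♟ · ·│6
5│· · · · ♘ · ♟ ·│5
4│· ♙ · · · · ♙ ·│4
3│· · · · · · · ·│3
2│♙ ♗ ♙ ♙ ♙ · · ♙│2
1│♖ ♘ · ♕ ♔ ♗ · ♖│1
  ─────────────────
  a b c d e f g h


d1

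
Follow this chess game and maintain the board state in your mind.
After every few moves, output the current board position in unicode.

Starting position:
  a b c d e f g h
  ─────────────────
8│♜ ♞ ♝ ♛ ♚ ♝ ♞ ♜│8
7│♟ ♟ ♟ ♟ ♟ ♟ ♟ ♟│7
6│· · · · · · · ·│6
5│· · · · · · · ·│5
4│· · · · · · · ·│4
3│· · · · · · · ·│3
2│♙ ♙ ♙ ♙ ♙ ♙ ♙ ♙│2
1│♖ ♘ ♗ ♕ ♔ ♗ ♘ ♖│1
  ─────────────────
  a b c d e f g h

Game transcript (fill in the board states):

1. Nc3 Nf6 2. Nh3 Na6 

  a b c d e f g h
  ─────────────────
8│♜ · ♝ ♛ ♚ ♝ · ♜│8
7│♟ ♟ ♟ ♟ ♟ ♟ ♟ ♟│7
6│♞ · · · · ♞ · ·│6
5│· · · · · · · ·│5
4│· · · · · · · ·│4
3│· · ♘ · · · · ♘│3
2│♙ ♙ ♙ ♙ ♙ ♙ ♙ ♙│2
1│♖ · ♗ ♕ ♔ ♗ · ♖│1
  ─────────────────
  a b c d e f g h

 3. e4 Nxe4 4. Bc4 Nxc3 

  a b c d e f g h
  ─────────────────
8│♜ · ♝ ♛ ♚ ♝ · ♜│8
7│♟ ♟ ♟ ♟ ♟ ♟ ♟ ♟│7
6│♞ · · · · · · ·│6
5│· · · · · · · ·│5
4│· · ♗ · · · · ·│4
3│· · ♞ · · · · ♘│3
2│♙ ♙ ♙ ♙ · ♙ ♙ ♙│2
1│♖ · ♗ ♕ ♔ · · ♖│1
  ─────────────────
  a b c d e f g h

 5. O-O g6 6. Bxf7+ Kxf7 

  a b c d e f g h
  ─────────────────
8│♜ · ♝ ♛ · ♝ · ♜│8
7│♟ ♟ ♟ ♟ ♟ ♚ · ♟│7
6│♞ · · · · · ♟ ·│6
5│· · · · · · · ·│5
4│· · · · · · · ·│4
3│· · ♞ · · · · ♘│3
2│♙ ♙ ♙ ♙ · ♙ ♙ ♙│2
1│♖ · ♗ ♕ · ♖ ♔ ·│1
  ─────────────────
  a b c d e f g h

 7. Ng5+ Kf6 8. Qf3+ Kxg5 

  a b c d e f g h
  ─────────────────
8│♜ · ♝ ♛ · ♝ · ♜│8
7│♟ ♟ ♟ ♟ ♟ · · ♟│7
6│♞ · · · · · ♟ ·│6
5│· · · · · · ♚ ·│5
4│· · · · · · · ·│4
3│· · ♞ · · ♕ · ·│3
2│♙ ♙ ♙ ♙ · ♙ ♙ ♙│2
1│♖ · ♗ · · ♖ ♔ ·│1
  ─────────────────
  a b c d e f g h

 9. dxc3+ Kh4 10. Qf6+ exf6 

  a b c d e f g h
  ─────────────────
8│♜ · ♝ ♛ · ♝ · ♜│8
7│♟ ♟ ♟ ♟ · · · ♟│7
6│♞ · · · · ♟ ♟ ·│6
5│· · · · · · · ·│5
4│· · · · · · · ♚│4
3│· · ♙ · · · · ·│3
2│♙ ♙ ♙ · · ♙ ♙ ♙│2
1│♖ · ♗ · · ♖ ♔ ·│1
  ─────────────────
  a b c d e f g h



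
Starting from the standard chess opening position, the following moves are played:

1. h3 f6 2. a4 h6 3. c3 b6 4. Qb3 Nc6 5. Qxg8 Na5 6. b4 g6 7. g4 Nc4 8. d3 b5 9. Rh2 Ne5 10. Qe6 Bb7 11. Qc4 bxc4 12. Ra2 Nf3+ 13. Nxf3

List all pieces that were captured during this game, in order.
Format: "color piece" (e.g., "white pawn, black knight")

Tracking captures:
  Qxg8: captured black knight
  bxc4: captured white queen
  Nxf3: captured black knight

black knight, white queen, black knight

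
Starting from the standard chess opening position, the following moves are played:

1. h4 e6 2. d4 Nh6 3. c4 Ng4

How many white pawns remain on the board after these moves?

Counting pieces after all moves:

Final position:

  a b c d e f g h
  ─────────────────
8│♜ ♞ ♝ ♛ ♚ ♝ · ♜│8
7│♟ ♟ ♟ ♟ · ♟ ♟ ♟│7
6│· · · · ♟ · · ·│6
5│· · · · · · · ·│5
4│· · ♙ ♙ · · ♞ ♙│4
3│· · · · · · · ·│3
2│♙ ♙ · · ♙ ♙ ♙ ·│2
1│♖ ♘ ♗ ♕ ♔ ♗ ♘ ♖│1
  ─────────────────
  a b c d e f g h


8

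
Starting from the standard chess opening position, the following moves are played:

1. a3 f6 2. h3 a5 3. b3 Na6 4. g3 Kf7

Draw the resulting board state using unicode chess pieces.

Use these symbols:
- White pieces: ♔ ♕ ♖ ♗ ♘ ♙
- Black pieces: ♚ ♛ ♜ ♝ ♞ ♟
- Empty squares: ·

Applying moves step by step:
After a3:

♜ ♞ ♝ ♛ ♚ ♝ ♞ ♜
♟ ♟ ♟ ♟ ♟ ♟ ♟ ♟
· · · · · · · ·
· · · · · · · ·
· · · · · · · ·
♙ · · · · · · ·
· ♙ ♙ ♙ ♙ ♙ ♙ ♙
♖ ♘ ♗ ♕ ♔ ♗ ♘ ♖


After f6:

♜ ♞ ♝ ♛ ♚ ♝ ♞ ♜
♟ ♟ ♟ ♟ ♟ · ♟ ♟
· · · · · ♟ · ·
· · · · · · · ·
· · · · · · · ·
♙ · · · · · · ·
· ♙ ♙ ♙ ♙ ♙ ♙ ♙
♖ ♘ ♗ ♕ ♔ ♗ ♘ ♖


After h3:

♜ ♞ ♝ ♛ ♚ ♝ ♞ ♜
♟ ♟ ♟ ♟ ♟ · ♟ ♟
· · · · · ♟ · ·
· · · · · · · ·
· · · · · · · ·
♙ · · · · · · ♙
· ♙ ♙ ♙ ♙ ♙ ♙ ·
♖ ♘ ♗ ♕ ♔ ♗ ♘ ♖


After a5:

♜ ♞ ♝ ♛ ♚ ♝ ♞ ♜
· ♟ ♟ ♟ ♟ · ♟ ♟
· · · · · ♟ · ·
♟ · · · · · · ·
· · · · · · · ·
♙ · · · · · · ♙
· ♙ ♙ ♙ ♙ ♙ ♙ ·
♖ ♘ ♗ ♕ ♔ ♗ ♘ ♖


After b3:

♜ ♞ ♝ ♛ ♚ ♝ ♞ ♜
· ♟ ♟ ♟ ♟ · ♟ ♟
· · · · · ♟ · ·
♟ · · · · · · ·
· · · · · · · ·
♙ ♙ · · · · · ♙
· · ♙ ♙ ♙ ♙ ♙ ·
♖ ♘ ♗ ♕ ♔ ♗ ♘ ♖


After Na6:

♜ · ♝ ♛ ♚ ♝ ♞ ♜
· ♟ ♟ ♟ ♟ · ♟ ♟
♞ · · · · ♟ · ·
♟ · · · · · · ·
· · · · · · · ·
♙ ♙ · · · · · ♙
· · ♙ ♙ ♙ ♙ ♙ ·
♖ ♘ ♗ ♕ ♔ ♗ ♘ ♖


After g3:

♜ · ♝ ♛ ♚ ♝ ♞ ♜
· ♟ ♟ ♟ ♟ · ♟ ♟
♞ · · · · ♟ · ·
♟ · · · · · · ·
· · · · · · · ·
♙ ♙ · · · · ♙ ♙
· · ♙ ♙ ♙ ♙ · ·
♖ ♘ ♗ ♕ ♔ ♗ ♘ ♖


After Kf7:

♜ · ♝ ♛ · ♝ ♞ ♜
· ♟ ♟ ♟ ♟ ♚ ♟ ♟
♞ · · · · ♟ · ·
♟ · · · · · · ·
· · · · · · · ·
♙ ♙ · · · · ♙ ♙
· · ♙ ♙ ♙ ♙ · ·
♖ ♘ ♗ ♕ ♔ ♗ ♘ ♖



  a b c d e f g h
  ─────────────────
8│♜ · ♝ ♛ · ♝ ♞ ♜│8
7│· ♟ ♟ ♟ ♟ ♚ ♟ ♟│7
6│♞ · · · · ♟ · ·│6
5│♟ · · · · · · ·│5
4│· · · · · · · ·│4
3│♙ ♙ · · · · ♙ ♙│3
2│· · ♙ ♙ ♙ ♙ · ·│2
1│♖ ♘ ♗ ♕ ♔ ♗ ♘ ♖│1
  ─────────────────
  a b c d e f g h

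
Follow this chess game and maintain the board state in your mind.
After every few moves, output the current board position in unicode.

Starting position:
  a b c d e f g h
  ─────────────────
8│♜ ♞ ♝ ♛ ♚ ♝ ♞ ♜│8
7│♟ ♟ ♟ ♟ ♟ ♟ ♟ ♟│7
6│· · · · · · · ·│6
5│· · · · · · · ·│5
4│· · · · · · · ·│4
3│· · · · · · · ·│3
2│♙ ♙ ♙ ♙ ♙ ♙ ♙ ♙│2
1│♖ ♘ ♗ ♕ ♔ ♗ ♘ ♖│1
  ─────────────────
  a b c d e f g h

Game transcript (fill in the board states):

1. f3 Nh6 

  a b c d e f g h
  ─────────────────
8│♜ ♞ ♝ ♛ ♚ ♝ · ♜│8
7│♟ ♟ ♟ ♟ ♟ ♟ ♟ ♟│7
6│· · · · · · · ♞│6
5│· · · · · · · ·│5
4│· · · · · · · ·│4
3│· · · · · ♙ · ·│3
2│♙ ♙ ♙ ♙ ♙ · ♙ ♙│2
1│♖ ♘ ♗ ♕ ♔ ♗ ♘ ♖│1
  ─────────────────
  a b c d e f g h

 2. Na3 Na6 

  a b c d e f g h
  ─────────────────
8│♜ · ♝ ♛ ♚ ♝ · ♜│8
7│♟ ♟ ♟ ♟ ♟ ♟ ♟ ♟│7
6│♞ · · · · · · ♞│6
5│· · · · · · · ·│5
4│· · · · · · · ·│4
3│♘ · · · · ♙ · ·│3
2│♙ ♙ ♙ ♙ ♙ · ♙ ♙│2
1│♖ · ♗ ♕ ♔ ♗ ♘ ♖│1
  ─────────────────
  a b c d e f g h

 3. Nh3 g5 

  a b c d e f g h
  ─────────────────
8│♜ · ♝ ♛ ♚ ♝ · ♜│8
7│♟ ♟ ♟ ♟ ♟ ♟ · ♟│7
6│♞ · · · · · · ♞│6
5│· · · · · · ♟ ·│5
4│· · · · · · · ·│4
3│♘ · · · · ♙ · ♘│3
2│♙ ♙ ♙ ♙ ♙ · ♙ ♙│2
1│♖ · ♗ ♕ ♔ ♗ · ♖│1
  ─────────────────
  a b c d e f g h

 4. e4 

  a b c d e f g h
  ─────────────────
8│♜ · ♝ ♛ ♚ ♝ · ♜│8
7│♟ ♟ ♟ ♟ ♟ ♟ · ♟│7
6│♞ · · · · · · ♞│6
5│· · · · · · ♟ ·│5
4│· · · · ♙ · · ·│4
3│♘ · · · · ♙ · ♘│3
2│♙ ♙ ♙ ♙ · · ♙ ♙│2
1│♖ · ♗ ♕ ♔ ♗ · ♖│1
  ─────────────────
  a b c d e f g h


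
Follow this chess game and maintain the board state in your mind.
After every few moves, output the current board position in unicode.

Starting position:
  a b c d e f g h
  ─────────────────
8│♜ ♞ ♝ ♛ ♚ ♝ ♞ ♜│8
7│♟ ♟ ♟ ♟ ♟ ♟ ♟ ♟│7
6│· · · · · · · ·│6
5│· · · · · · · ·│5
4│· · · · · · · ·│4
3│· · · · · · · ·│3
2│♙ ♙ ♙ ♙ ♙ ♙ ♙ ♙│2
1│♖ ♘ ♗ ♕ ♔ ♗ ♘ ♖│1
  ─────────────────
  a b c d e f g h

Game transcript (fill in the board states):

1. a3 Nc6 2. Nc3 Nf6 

  a b c d e f g h
  ─────────────────
8│♜ · ♝ ♛ ♚ ♝ · ♜│8
7│♟ ♟ ♟ ♟ ♟ ♟ ♟ ♟│7
6│· · ♞ · · ♞ · ·│6
5│· · · · · · · ·│5
4│· · · · · · · ·│4
3│♙ · ♘ · · · · ·│3
2│· ♙ ♙ ♙ ♙ ♙ ♙ ♙│2
1│♖ · ♗ ♕ ♔ ♗ ♘ ♖│1
  ─────────────────
  a b c d e f g h

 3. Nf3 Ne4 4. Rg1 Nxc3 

  a b c d e f g h
  ─────────────────
8│♜ · ♝ ♛ ♚ ♝ · ♜│8
7│♟ ♟ ♟ ♟ ♟ ♟ ♟ ♟│7
6│· · ♞ · · · · ·│6
5│· · · · · · · ·│5
4│· · · · · · · ·│4
3│♙ · ♞ · · ♘ · ·│3
2│· ♙ ♙ ♙ ♙ ♙ ♙ ♙│2
1│♖ · ♗ ♕ ♔ ♗ ♖ ·│1
  ─────────────────
  a b c d e f g h

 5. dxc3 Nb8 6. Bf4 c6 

  a b c d e f g h
  ─────────────────
8│♜ ♞ ♝ ♛ ♚ ♝ · ♜│8
7│♟ ♟ · ♟ ♟ ♟ ♟ ♟│7
6│· · ♟ · · · · ·│6
5│· · · · · · · ·│5
4│· · · · · ♗ · ·│4
3│♙ · ♙ · · ♘ · ·│3
2│· ♙ ♙ · ♙ ♙ ♙ ♙│2
1│♖ · · ♕ ♔ ♗ ♖ ·│1
  ─────────────────
  a b c d e f g h

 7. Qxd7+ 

  a b c d e f g h
  ─────────────────
8│♜ ♞ ♝ ♛ ♚ ♝ · ♜│8
7│♟ ♟ · ♕ ♟ ♟ ♟ ♟│7
6│· · ♟ · · · · ·│6
5│· · · · · · · ·│5
4│· · · · · ♗ · ·│4
3│♙ · ♙ · · ♘ · ·│3
2│· ♙ ♙ · ♙ ♙ ♙ ♙│2
1│♖ · · · ♔ ♗ ♖ ·│1
  ─────────────────
  a b c d e f g h


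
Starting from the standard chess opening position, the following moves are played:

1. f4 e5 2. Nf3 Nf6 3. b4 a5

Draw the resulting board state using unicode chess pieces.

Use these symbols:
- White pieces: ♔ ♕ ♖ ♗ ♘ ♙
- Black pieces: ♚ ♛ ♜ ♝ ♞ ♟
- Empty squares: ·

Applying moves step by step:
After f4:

♜ ♞ ♝ ♛ ♚ ♝ ♞ ♜
♟ ♟ ♟ ♟ ♟ ♟ ♟ ♟
· · · · · · · ·
· · · · · · · ·
· · · · · ♙ · ·
· · · · · · · ·
♙ ♙ ♙ ♙ ♙ · ♙ ♙
♖ ♘ ♗ ♕ ♔ ♗ ♘ ♖


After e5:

♜ ♞ ♝ ♛ ♚ ♝ ♞ ♜
♟ ♟ ♟ ♟ · ♟ ♟ ♟
· · · · · · · ·
· · · · ♟ · · ·
· · · · · ♙ · ·
· · · · · · · ·
♙ ♙ ♙ ♙ ♙ · ♙ ♙
♖ ♘ ♗ ♕ ♔ ♗ ♘ ♖


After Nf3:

♜ ♞ ♝ ♛ ♚ ♝ ♞ ♜
♟ ♟ ♟ ♟ · ♟ ♟ ♟
· · · · · · · ·
· · · · ♟ · · ·
· · · · · ♙ · ·
· · · · · ♘ · ·
♙ ♙ ♙ ♙ ♙ · ♙ ♙
♖ ♘ ♗ ♕ ♔ ♗ · ♖


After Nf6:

♜ ♞ ♝ ♛ ♚ ♝ · ♜
♟ ♟ ♟ ♟ · ♟ ♟ ♟
· · · · · ♞ · ·
· · · · ♟ · · ·
· · · · · ♙ · ·
· · · · · ♘ · ·
♙ ♙ ♙ ♙ ♙ · ♙ ♙
♖ ♘ ♗ ♕ ♔ ♗ · ♖


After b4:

♜ ♞ ♝ ♛ ♚ ♝ · ♜
♟ ♟ ♟ ♟ · ♟ ♟ ♟
· · · · · ♞ · ·
· · · · ♟ · · ·
· ♙ · · · ♙ · ·
· · · · · ♘ · ·
♙ · ♙ ♙ ♙ · ♙ ♙
♖ ♘ ♗ ♕ ♔ ♗ · ♖


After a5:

♜ ♞ ♝ ♛ ♚ ♝ · ♜
· ♟ ♟ ♟ · ♟ ♟ ♟
· · · · · ♞ · ·
♟ · · · ♟ · · ·
· ♙ · · · ♙ · ·
· · · · · ♘ · ·
♙ · ♙ ♙ ♙ · ♙ ♙
♖ ♘ ♗ ♕ ♔ ♗ · ♖



  a b c d e f g h
  ─────────────────
8│♜ ♞ ♝ ♛ ♚ ♝ · ♜│8
7│· ♟ ♟ ♟ · ♟ ♟ ♟│7
6│· · · · · ♞ · ·│6
5│♟ · · · ♟ · · ·│5
4│· ♙ · · · ♙ · ·│4
3│· · · · · ♘ · ·│3
2│♙ · ♙ ♙ ♙ · ♙ ♙│2
1│♖ ♘ ♗ ♕ ♔ ♗ · ♖│1
  ─────────────────
  a b c d e f g h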